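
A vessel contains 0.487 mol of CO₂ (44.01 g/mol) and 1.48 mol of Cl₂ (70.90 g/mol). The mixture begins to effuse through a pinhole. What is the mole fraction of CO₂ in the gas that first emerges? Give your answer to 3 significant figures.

0.295

Effusion rate of each component ∝ n_i/√M_i (partial pressure × 1/√M).
So x_CO₂ in the escaping gas = (n_CO₂/√M_CO₂) / Σ(n_i/√M_i)
= (0.487/√44.01) / (0.487/√44.01 + 1.48/√70.90) = 0.07341/(0.07341 + 0.1758) = 0.295.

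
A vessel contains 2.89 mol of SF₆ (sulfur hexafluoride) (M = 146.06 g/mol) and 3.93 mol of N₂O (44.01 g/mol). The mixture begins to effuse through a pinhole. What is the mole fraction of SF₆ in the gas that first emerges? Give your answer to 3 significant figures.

0.288

Effusion rate of each component ∝ n_i/√M_i (partial pressure × 1/√M).
Mole fraction of SF₆ in the effusate = (n_SF₆/√M_SF₆) / (n_SF₆/√M_SF₆ + n_N₂O/√M_N₂O)
= (2.89/√146.06) / (2.89/√146.06 + 3.93/√44.01) = 0.2391/(0.2391 + 0.5924) = 0.288.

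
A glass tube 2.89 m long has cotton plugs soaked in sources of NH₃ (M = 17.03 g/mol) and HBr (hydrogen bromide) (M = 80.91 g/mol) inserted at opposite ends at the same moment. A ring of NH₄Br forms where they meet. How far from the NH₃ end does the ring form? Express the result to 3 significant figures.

The fronts meet when d_NH₃ + d_HBr = L with d_NH₃/d_HBr = √(M_HBr/M_NH₃) (Graham's law). Here √(M_HBr/M_NH₃) = √(80.91/17.03) = 2.180.
With d_NH₃ + d_HBr = 2.89 m, d_HBr = 2.89/(1 + 2.180) = 0.9089 m.
d_NH₃ = 2.89 − 0.9089 = 1.98 m.

1.98 m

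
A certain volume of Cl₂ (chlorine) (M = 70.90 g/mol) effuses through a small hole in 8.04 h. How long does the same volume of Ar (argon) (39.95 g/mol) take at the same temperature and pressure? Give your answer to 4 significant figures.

Using Graham's law: t_Ar/t_Cl₂ = √(M_Ar/M_Cl₂) = √(39.95/70.90) = √0.5635 = 0.7506.
So the time for Ar is 8.04 × 0.7506 = 6.035 h.

6.035 h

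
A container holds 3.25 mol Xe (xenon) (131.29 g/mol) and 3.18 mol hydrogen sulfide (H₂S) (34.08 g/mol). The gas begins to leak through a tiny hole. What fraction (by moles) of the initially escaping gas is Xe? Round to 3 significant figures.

The effusion rate of species i is ∝ p_i/√M_i ∝ n_i/√M_i.
So x_Xe in the escaping gas = (n_Xe/√M_Xe) / Σ(n_i/√M_i)
= (3.25/√131.29) / (3.25/√131.29 + 3.18/√34.08) = 0.2836/(0.2836 + 0.5447) = 0.342.

0.342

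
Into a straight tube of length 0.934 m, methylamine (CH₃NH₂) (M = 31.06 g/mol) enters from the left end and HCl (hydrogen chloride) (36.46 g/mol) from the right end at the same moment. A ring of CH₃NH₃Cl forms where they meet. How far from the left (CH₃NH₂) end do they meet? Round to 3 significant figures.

0.486 m

Distances travelled in equal time are proportional to diffusion rates, so d_CH₃NH₂/d_HCl = √(M_HCl/M_CH₃NH₂) = √(36.46/31.06) = 1.083.
With d_CH₃NH₂ + d_HCl = 0.934 m, d_HCl = 0.934/(1 + 1.083) = 0.4483 m.
d_CH₃NH₂ = 0.934 − 0.4483 = 0.486 m.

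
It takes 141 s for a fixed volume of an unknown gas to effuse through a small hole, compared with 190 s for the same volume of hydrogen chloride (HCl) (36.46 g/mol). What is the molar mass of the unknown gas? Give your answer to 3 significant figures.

Graham's law gives t_X/t_HCl = √(M_X/M_HCl).
141/190 = 0.7421 = √(M_X/36.46)
M_X = 36.46 × 0.7421² = 36.46 × 0.5507 = 20.1 g/mol

20.1 g/mol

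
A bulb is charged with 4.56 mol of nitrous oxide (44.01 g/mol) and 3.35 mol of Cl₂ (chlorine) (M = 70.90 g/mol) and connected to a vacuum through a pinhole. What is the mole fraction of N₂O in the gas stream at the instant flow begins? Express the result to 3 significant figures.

Effusion rate of each component ∝ n_i/√M_i (partial pressure × 1/√M).
Mole fraction of N₂O in the effusate = (n_N₂O/√M_N₂O) / (n_N₂O/√M_N₂O + n_Cl₂/√M_Cl₂)
= (4.56/√44.01) / (4.56/√44.01 + 3.35/√70.90) = 0.6874/(0.6874 + 0.3979) = 0.633.

0.633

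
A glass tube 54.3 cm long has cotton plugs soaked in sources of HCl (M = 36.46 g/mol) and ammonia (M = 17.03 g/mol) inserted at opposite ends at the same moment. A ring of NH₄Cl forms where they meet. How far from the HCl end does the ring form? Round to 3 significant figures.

22.0 cm

The fronts meet when d_HCl + d_NH₃ = L with d_HCl/d_NH₃ = √(M_NH₃/M_HCl) (Graham's law). Here √(M_NH₃/M_HCl) = √(17.03/36.46) = 0.6834.
With d_HCl + d_NH₃ = 54.3 cm, d_NH₃ = 54.3/(1 + 0.6834) = 32.26 cm.
d_HCl = 54.3 − 32.26 = 22.0 cm.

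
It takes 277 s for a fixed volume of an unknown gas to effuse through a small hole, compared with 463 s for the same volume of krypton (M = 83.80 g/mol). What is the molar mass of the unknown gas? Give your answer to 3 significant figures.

30.0 g/mol

Since effusion rate ∝ 1/√M, t_X/t_Kr = √(M_X/M_Kr).
277/463 = 0.5983 = √(M_X/83.80)
M_X = 83.80 × 0.5983² = 83.80 × 0.3579 = 30.0 g/mol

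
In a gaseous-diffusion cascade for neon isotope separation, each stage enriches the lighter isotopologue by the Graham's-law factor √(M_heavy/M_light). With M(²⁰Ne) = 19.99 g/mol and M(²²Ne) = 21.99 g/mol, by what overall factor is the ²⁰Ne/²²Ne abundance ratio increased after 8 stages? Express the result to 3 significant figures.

Each stage multiplies the ratio by α = √(21.99/19.99), so after 8 stages the overall factor is α^8 = (21.99/19.99)^(8/2).
= 1.10005^4 = 1.46.

1.46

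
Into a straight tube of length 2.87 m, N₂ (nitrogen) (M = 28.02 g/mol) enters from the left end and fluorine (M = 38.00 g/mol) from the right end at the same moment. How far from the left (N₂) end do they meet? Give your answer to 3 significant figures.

1.54 m

The fronts meet when d_N₂ + d_F₂ = L with d_N₂/d_F₂ = √(M_F₂/M_N₂) (Graham's law). Here √(M_F₂/M_N₂) = √(38.00/28.02) = 1.165.
With d_N₂ + d_F₂ = 2.87 m, d_F₂ = 2.87/(1 + 1.165) = 1.326 m.
d_N₂ = 2.87 − 1.326 = 1.54 m.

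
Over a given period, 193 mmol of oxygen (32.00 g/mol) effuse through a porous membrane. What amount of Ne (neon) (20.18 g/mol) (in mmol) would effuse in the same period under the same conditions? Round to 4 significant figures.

243.0 mmol

By Graham's law, rate_Ne/rate_O₂ = √(M_O₂/M_Ne) = √(32.00/20.18) = √1.586 = 1.259.
So the amount for Ne is 193 × 1.259 = 243.0 mmol.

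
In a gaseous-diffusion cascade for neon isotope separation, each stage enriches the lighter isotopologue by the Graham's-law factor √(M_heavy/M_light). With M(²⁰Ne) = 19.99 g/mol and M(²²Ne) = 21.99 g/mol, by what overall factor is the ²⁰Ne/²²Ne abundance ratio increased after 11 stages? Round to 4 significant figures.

1.690

The single-stage factor is √(M_heavy/M_light), so 11 stages give [√(21.99/19.99)]^11 = (21.99/19.99)^(11/2).
= 1.10005^(11/2) = 1.690.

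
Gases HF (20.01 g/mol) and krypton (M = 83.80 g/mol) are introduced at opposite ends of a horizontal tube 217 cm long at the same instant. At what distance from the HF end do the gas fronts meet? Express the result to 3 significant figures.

The fronts meet when d_HF + d_Kr = L with d_HF/d_Kr = √(M_Kr/M_HF) (Graham's law). Here √(M_Kr/M_HF) = √(83.80/20.01) = 2.046.
With d_HF + d_Kr = 217 cm, d_Kr = 217/(1 + 2.046) = 71.23 cm.
d_HF = 217 − 71.23 = 146 cm.

146 cm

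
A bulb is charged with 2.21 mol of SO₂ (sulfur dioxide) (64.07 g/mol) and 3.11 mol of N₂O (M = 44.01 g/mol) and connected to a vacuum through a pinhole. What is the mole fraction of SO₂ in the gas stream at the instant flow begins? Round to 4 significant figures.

Rate_i ∝ x_i/√M_i (Graham's law weighted by mole fraction), so the effusate composition follows n_i/√M_i.
x_SO₂(eff) = (n_SO₂/√M_SO₂) / (n_SO₂/√M_SO₂ + n_N₂O/√M_N₂O)
= (2.21/√64.07) / (2.21/√64.07 + 3.11/√44.01) = 0.2761/(0.2761 + 0.4688) = 0.3707.

0.3707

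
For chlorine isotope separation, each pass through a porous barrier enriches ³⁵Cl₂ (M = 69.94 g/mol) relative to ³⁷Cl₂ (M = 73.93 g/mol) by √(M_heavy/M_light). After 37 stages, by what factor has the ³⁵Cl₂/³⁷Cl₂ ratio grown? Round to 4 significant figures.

The single-stage factor is √(M_heavy/M_light), so 37 stages give [√(73.93/69.94)]^37 = (73.93/69.94)^(37/2).
= 1.05705^(37/2) = 2.791.

2.791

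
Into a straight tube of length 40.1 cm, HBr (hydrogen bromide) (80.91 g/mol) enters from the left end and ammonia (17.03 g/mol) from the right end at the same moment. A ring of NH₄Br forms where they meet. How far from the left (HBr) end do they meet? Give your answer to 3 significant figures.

Graham's law gives d_HBr/d_NH₃ = rate_HBr/rate_NH₃ = √(M_NH₃/M_HBr) = √(17.03/80.91) = 0.4588.
With d_HBr + d_NH₃ = 40.1 cm, d_NH₃ = 40.1/(1 + 0.4588) = 27.49 cm.
d_HBr = 40.1 − 27.49 = 12.6 cm.

12.6 cm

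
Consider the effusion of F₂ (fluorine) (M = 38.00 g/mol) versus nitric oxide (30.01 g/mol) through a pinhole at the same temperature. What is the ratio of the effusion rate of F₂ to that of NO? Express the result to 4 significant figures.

Graham's law gives rate_F₂/rate_NO = √(M_NO/M_F₂) = √(30.01/38.00) = √0.7897 = 0.8887.

0.8887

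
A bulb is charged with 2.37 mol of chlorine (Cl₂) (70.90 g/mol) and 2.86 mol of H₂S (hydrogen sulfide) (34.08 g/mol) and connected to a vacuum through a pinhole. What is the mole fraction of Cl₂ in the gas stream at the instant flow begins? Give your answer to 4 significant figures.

Each component's effusion rate ∝ (its partial pressure)·(1/√M) ∝ n_i/√M_i.
x_Cl₂(eff) = (n_Cl₂/√M_Cl₂) / (n_Cl₂/√M_Cl₂ + n_H₂S/√M_H₂S)
= (2.37/√70.90) / (2.37/√70.90 + 2.86/√34.08) = 0.2815/(0.2815 + 0.4899) = 0.3649.

0.3649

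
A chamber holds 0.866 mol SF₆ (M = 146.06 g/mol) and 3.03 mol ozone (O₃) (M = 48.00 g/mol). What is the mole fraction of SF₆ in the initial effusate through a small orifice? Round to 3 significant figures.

Rate_i ∝ x_i/√M_i (Graham's law weighted by mole fraction), so the effusate composition follows n_i/√M_i.
Mole fraction of SF₆ in the effusate = (n_SF₆/√M_SF₆) / (n_SF₆/√M_SF₆ + n_O₃/√M_O₃)
= (0.866/√146.06) / (0.866/√146.06 + 3.03/√48.00) = 0.07166/(0.07166 + 0.4373) = 0.141.

0.141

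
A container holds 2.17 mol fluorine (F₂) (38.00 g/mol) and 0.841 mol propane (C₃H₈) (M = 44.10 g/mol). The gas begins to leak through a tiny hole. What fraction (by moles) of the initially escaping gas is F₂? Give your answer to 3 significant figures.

0.735

Each component's effusion rate ∝ (its partial pressure)·(1/√M) ∝ n_i/√M_i.
So x_F₂ in the escaping gas = (n_F₂/√M_F₂) / Σ(n_i/√M_i)
= (2.17/√38.00) / (2.17/√38.00 + 0.841/√44.10) = 0.3520/(0.3520 + 0.1266) = 0.735.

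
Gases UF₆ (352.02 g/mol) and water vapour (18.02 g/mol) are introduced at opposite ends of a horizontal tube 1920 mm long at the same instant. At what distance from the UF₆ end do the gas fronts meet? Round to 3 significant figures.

354 mm

Distances travelled in equal time are proportional to diffusion rates, so d_UF₆/d_H₂O = √(M_H₂O/M_UF₆) = √(18.02/352.02) = 0.2263.
With d_UF₆ + d_H₂O = 1920 mm, d_H₂O = 1920/(1 + 0.2263) = 1566 mm.
d_UF₆ = 1920 − 1566 = 354 mm.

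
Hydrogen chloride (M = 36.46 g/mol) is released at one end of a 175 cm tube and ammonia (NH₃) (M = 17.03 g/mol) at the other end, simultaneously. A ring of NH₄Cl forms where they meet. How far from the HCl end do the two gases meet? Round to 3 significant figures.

In equal time, each gas travels a distance ∝ its rate ∝ 1/√M, so d_HCl/d_NH₃ = √(M_NH₃/M_HCl) = √(17.03/36.46) = 0.6834.
With d_HCl + d_NH₃ = 175 cm, d_NH₃ = 175/(1 + 0.6834) = 104.0 cm.
d_HCl = 175 − 104.0 = 71.0 cm.

71.0 cm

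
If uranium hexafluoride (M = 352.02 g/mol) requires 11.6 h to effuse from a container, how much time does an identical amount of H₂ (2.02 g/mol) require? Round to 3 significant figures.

Since effusion rate ∝ 1/√M, t_H₂/t_UF₆ = √(M_H₂/M_UF₆) = √(2.02/352.02) = √0.005738 = 0.07575.
So the time for H₂ is 11.6 × 0.07575 = 0.879 h.

0.879 h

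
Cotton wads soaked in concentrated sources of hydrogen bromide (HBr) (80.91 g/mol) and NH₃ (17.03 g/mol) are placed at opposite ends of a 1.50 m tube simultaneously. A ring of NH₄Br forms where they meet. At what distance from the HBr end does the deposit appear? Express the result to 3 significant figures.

Graham's law gives d_HBr/d_NH₃ = rate_HBr/rate_NH₃ = √(M_NH₃/M_HBr) = √(17.03/80.91) = 0.4588.
With d_HBr + d_NH₃ = 1.50 m, d_NH₃ = 1.50/(1 + 0.4588) = 1.028 m.
d_HBr = 1.50 − 1.028 = 0.472 m.

0.472 m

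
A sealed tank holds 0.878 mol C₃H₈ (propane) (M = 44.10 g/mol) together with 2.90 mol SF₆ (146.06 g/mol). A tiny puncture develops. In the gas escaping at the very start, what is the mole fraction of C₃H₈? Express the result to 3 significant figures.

0.355

The effusion rate of species i is ∝ p_i/√M_i ∝ n_i/√M_i.
x_C₃H₈(eff) = (n_C₃H₈/√M_C₃H₈) / (n_C₃H₈/√M_C₃H₈ + n_SF₆/√M_SF₆)
= (0.878/√44.10) / (0.878/√44.10 + 2.90/√146.06) = 0.1322/(0.1322 + 0.2400) = 0.355.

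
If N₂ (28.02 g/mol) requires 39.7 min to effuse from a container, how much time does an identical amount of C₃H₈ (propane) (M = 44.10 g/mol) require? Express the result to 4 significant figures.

49.81 min

Using Graham's law: t_C₃H₈/t_N₂ = √(M_C₃H₈/M_N₂) = √(44.10/28.02) = √1.574 = 1.255.
So the time for C₃H₈ is 39.7 × 1.255 = 49.81 min.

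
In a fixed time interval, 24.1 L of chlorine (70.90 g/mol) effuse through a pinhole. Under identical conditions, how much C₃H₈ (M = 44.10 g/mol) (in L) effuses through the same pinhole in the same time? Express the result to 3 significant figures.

30.6 L

By Graham's law, rate_C₃H₈/rate_Cl₂ = √(M_Cl₂/M_C₃H₈) = √(70.90/44.10) = √1.608 = 1.268.
So the volume for C₃H₈ is 24.1 × 1.268 = 30.6 L.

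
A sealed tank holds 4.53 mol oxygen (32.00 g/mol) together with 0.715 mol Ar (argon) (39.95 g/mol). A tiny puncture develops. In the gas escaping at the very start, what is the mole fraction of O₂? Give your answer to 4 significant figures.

Rate_i ∝ x_i/√M_i (Graham's law weighted by mole fraction), so the effusate composition follows n_i/√M_i.
Mole fraction of O₂ in the effusate = (n_O₂/√M_O₂) / (n_O₂/√M_O₂ + n_Ar/√M_Ar)
= (4.53/√32.00) / (4.53/√32.00 + 0.715/√39.95) = 0.8008/(0.8008 + 0.1131) = 0.8762.

0.8762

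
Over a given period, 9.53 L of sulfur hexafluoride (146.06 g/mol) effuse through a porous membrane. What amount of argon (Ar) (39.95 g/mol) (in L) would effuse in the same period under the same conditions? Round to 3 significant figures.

18.2 L

Using Graham's law: rate_Ar/rate_SF₆ = √(M_SF₆/M_Ar) = √(146.06/39.95) = √3.656 = 1.912.
So the volume for Ar is 9.53 × 1.912 = 18.2 L.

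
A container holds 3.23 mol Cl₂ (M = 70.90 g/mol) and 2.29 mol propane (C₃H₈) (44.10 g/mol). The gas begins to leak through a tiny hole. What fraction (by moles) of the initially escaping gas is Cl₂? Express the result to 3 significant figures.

0.527

Rate_i ∝ x_i/√M_i (Graham's law weighted by mole fraction), so the effusate composition follows n_i/√M_i.
So x_Cl₂ in the escaping gas = (n_Cl₂/√M_Cl₂) / Σ(n_i/√M_i)
= (3.23/√70.90) / (3.23/√70.90 + 2.29/√44.10) = 0.3836/(0.3836 + 0.3448) = 0.527.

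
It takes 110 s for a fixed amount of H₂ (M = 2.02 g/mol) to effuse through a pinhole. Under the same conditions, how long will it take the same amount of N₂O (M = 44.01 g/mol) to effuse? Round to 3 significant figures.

From Graham's law, t_N₂O/t_H₂ = √(M_N₂O/M_H₂) = √(44.01/2.02) = √21.79 = 4.668.
So the time for N₂O is 110 × 4.668 = 513 s.

513 s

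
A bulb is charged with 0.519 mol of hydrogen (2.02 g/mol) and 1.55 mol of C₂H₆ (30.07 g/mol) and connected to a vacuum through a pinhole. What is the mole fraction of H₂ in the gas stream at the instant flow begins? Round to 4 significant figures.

The effusion rate of species i is ∝ p_i/√M_i ∝ n_i/√M_i.
Mole fraction of H₂ in the effusate = (n_H₂/√M_H₂) / (n_H₂/√M_H₂ + n_C₂H₆/√M_C₂H₆)
= (0.519/√2.02) / (0.519/√2.02 + 1.55/√30.07) = 0.3652/(0.3652 + 0.2827) = 0.5637.

0.5637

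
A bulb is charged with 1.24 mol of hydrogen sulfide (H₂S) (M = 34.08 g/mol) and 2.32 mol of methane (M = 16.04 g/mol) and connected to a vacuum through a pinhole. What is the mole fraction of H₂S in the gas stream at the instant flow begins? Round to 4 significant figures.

Rate_i ∝ x_i/√M_i (Graham's law weighted by mole fraction), so the effusate composition follows n_i/√M_i.
So x_H₂S in the escaping gas = (n_H₂S/√M_H₂S) / Σ(n_i/√M_i)
= (1.24/√34.08) / (1.24/√34.08 + 2.32/√16.04) = 0.2124/(0.2124 + 0.5793) = 0.2683.

0.2683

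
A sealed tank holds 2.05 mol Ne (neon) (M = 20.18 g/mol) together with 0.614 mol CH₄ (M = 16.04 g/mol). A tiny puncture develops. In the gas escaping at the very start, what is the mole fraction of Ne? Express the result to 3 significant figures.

0.749

Rate_i ∝ x_i/√M_i (Graham's law weighted by mole fraction), so the effusate composition follows n_i/√M_i.
So x_Ne in the escaping gas = (n_Ne/√M_Ne) / Σ(n_i/√M_i)
= (2.05/√20.18) / (2.05/√20.18 + 0.614/√16.04) = 0.4563/(0.4563 + 0.1533) = 0.749.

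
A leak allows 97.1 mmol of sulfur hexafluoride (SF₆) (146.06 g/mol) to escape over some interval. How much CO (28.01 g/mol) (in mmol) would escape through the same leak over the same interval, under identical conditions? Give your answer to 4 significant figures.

221.7 mmol

By Graham's law, rate_CO/rate_SF₆ = √(M_SF₆/M_CO) = √(146.06/28.01) = √5.215 = 2.284.
So the amount for CO is 97.1 × 2.284 = 221.7 mmol.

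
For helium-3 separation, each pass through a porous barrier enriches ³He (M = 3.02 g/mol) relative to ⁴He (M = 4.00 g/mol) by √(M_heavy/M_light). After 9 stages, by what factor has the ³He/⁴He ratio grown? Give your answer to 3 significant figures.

Overall factor = α^9 with α = √(4.00/3.02), i.e. (4.00/3.02)^(9/2).
= 1.32450^(9/2) = 3.54.

3.54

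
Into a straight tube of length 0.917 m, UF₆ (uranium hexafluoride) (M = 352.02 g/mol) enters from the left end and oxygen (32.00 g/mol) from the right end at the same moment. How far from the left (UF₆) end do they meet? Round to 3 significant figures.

0.212 m

Distances travelled in equal time are proportional to diffusion rates, so d_UF₆/d_O₂ = √(M_O₂/M_UF₆) = √(32.00/352.02) = 0.3015.
With d_UF₆ + d_O₂ = 0.917 m, d_O₂ = 0.917/(1 + 0.3015) = 0.7046 m.
d_UF₆ = 0.917 − 0.7046 = 0.212 m.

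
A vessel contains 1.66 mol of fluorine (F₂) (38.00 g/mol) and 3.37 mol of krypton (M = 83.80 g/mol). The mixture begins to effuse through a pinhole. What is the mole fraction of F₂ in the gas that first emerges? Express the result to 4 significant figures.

0.4225

Each component's effusion rate ∝ (its partial pressure)·(1/√M) ∝ n_i/√M_i.
Mole fraction of F₂ in the effusate = (n_F₂/√M_F₂) / (n_F₂/√M_F₂ + n_Kr/√M_Kr)
= (1.66/√38.00) / (1.66/√38.00 + 3.37/√83.80) = 0.2693/(0.2693 + 0.3681) = 0.4225.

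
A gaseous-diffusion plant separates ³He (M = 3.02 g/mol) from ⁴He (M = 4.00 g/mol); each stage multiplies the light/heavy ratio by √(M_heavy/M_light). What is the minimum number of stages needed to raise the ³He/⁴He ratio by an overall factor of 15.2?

20

Per stage α = (4.00/3.02)^(1/2) = 1.32450^0.5, giving ln α = 0.1405.
Need α^N ≥ 15.2 ⇒ N ≥ ln(15.2) / ln α = 2.721 / 0.1405 = 19.37.
So at least 20 stages are needed.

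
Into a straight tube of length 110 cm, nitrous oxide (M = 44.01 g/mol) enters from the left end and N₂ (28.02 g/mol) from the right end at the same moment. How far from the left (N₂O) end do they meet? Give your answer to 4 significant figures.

Graham's law gives d_N₂O/d_N₂ = rate_N₂O/rate_N₂ = √(M_N₂/M_N₂O) = √(28.02/44.01) = 0.7979.
With d_N₂O + d_N₂ = 110 cm, d_N₂ = 110/(1 + 0.7979) = 61.18 cm.
d_N₂O = 110 − 61.18 = 48.82 cm.

48.82 cm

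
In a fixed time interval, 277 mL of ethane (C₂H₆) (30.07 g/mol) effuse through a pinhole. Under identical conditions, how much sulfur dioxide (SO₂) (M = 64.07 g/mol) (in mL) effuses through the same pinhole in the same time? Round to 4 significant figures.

Using Graham's law: rate_SO₂/rate_C₂H₆ = √(M_C₂H₆/M_SO₂) = √(30.07/64.07) = √0.4693 = 0.6851.
So the volume for SO₂ is 277 × 0.6851 = 189.8 mL.

189.8 mL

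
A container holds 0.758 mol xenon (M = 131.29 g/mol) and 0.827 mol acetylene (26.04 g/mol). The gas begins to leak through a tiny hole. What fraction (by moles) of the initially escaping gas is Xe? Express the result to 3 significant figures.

The effusion rate of species i is ∝ p_i/√M_i ∝ n_i/√M_i.
So x_Xe in the escaping gas = (n_Xe/√M_Xe) / Σ(n_i/√M_i)
= (0.758/√131.29) / (0.758/√131.29 + 0.827/√26.04) = 0.06615/(0.06615 + 0.1621) = 0.290.

0.290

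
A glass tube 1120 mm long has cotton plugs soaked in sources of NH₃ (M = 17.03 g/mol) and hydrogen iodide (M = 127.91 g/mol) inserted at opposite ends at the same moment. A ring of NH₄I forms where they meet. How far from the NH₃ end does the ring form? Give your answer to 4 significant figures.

820.6 mm

Distances travelled in equal time are proportional to diffusion rates, so d_NH₃/d_HI = √(M_HI/M_NH₃) = √(127.91/17.03) = 2.741.
With d_NH₃ + d_HI = 1120 mm, d_HI = 1120/(1 + 2.741) = 299.4 mm.
d_NH₃ = 1120 − 299.4 = 820.6 mm.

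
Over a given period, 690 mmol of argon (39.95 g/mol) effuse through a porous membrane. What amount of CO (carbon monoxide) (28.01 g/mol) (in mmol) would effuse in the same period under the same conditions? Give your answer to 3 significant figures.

By Graham's law, rate_CO/rate_Ar = √(M_Ar/M_CO) = √(39.95/28.01) = √1.426 = 1.194.
So the amount for CO is 690 × 1.194 = 824 mmol.

824 mmol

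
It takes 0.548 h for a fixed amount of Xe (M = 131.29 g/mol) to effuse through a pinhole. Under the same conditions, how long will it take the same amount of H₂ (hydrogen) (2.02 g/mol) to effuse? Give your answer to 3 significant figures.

From Graham's law, t_H₂/t_Xe = √(M_H₂/M_Xe) = √(2.02/131.29) = √0.01539 = 0.1240.
So the time for H₂ is 0.548 × 0.1240 = 0.0680 h.

0.0680 h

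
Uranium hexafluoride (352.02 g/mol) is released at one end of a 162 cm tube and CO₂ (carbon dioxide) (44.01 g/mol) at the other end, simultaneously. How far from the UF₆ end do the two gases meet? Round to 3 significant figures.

Distances travelled in equal time are proportional to diffusion rates, so d_UF₆/d_CO₂ = √(M_CO₂/M_UF₆) = √(44.01/352.02) = 0.3536.
With d_UF₆ + d_CO₂ = 162 cm, d_CO₂ = 162/(1 + 0.3536) = 119.7 cm.
d_UF₆ = 162 − 119.7 = 42.3 cm.

42.3 cm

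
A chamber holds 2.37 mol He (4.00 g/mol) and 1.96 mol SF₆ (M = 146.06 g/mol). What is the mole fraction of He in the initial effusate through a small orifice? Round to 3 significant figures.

0.880

Rate_i ∝ x_i/√M_i (Graham's law weighted by mole fraction), so the effusate composition follows n_i/√M_i.
x_He(eff) = (n_He/√M_He) / (n_He/√M_He + n_SF₆/√M_SF₆)
= (2.37/√4.00) / (2.37/√4.00 + 1.96/√146.06) = 1.185/(1.185 + 0.1622) = 0.880.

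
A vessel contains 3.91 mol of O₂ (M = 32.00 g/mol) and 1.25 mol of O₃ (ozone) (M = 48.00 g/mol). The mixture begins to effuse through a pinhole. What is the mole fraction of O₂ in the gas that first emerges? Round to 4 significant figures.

0.7930

Each component's effusion rate ∝ (its partial pressure)·(1/√M) ∝ n_i/√M_i.
x_O₂(eff) = (n_O₂/√M_O₂) / (n_O₂/√M_O₂ + n_O₃/√M_O₃)
= (3.91/√32.00) / (3.91/√32.00 + 1.25/√48.00) = 0.6912/(0.6912 + 0.1804) = 0.7930.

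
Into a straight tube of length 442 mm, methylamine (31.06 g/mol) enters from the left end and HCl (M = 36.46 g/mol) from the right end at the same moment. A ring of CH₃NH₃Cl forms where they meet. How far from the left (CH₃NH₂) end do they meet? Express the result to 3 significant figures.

Distances travelled in equal time are proportional to diffusion rates, so d_CH₃NH₂/d_HCl = √(M_HCl/M_CH₃NH₂) = √(36.46/31.06) = 1.083.
With d_CH₃NH₂ + d_HCl = 442 mm, d_HCl = 442/(1 + 1.083) = 212.1 mm.
d_CH₃NH₂ = 442 − 212.1 = 230 mm.

230 mm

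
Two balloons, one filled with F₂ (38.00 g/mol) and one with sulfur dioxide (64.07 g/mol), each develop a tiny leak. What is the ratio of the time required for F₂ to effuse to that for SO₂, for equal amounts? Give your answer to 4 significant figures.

0.7701

Graham's law gives t_F₂/t_SO₂ = √(M_F₂/M_SO₂) = √(38.00/64.07) = √0.5931 = 0.7701.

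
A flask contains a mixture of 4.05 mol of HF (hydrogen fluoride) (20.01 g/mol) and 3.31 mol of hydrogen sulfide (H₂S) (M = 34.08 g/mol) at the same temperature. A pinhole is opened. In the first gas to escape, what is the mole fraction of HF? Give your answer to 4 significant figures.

Rate_i ∝ x_i/√M_i (Graham's law weighted by mole fraction), so the effusate composition follows n_i/√M_i.
Mole fraction of HF in the effusate = (n_HF/√M_HF) / (n_HF/√M_HF + n_H₂S/√M_H₂S)
= (4.05/√20.01) / (4.05/√20.01 + 3.31/√34.08) = 0.9054/(0.9054 + 0.5670) = 0.6149.

0.6149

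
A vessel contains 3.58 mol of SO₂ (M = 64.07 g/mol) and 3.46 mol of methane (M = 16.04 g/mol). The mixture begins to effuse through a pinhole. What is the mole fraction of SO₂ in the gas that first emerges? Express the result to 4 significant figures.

Each component's effusion rate ∝ (its partial pressure)·(1/√M) ∝ n_i/√M_i.
x_SO₂(eff) = (n_SO₂/√M_SO₂) / (n_SO₂/√M_SO₂ + n_CH₄/√M_CH₄)
= (3.58/√64.07) / (3.58/√64.07 + 3.46/√16.04) = 0.4473/(0.4473 + 0.8639) = 0.3411.

0.3411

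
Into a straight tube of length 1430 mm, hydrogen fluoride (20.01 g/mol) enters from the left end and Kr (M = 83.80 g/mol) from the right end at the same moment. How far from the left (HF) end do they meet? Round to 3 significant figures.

961 mm

Graham's law gives d_HF/d_Kr = rate_HF/rate_Kr = √(M_Kr/M_HF) = √(83.80/20.01) = 2.046.
With d_HF + d_Kr = 1430 mm, d_Kr = 1430/(1 + 2.046) = 469.4 mm.
d_HF = 1430 − 469.4 = 961 mm.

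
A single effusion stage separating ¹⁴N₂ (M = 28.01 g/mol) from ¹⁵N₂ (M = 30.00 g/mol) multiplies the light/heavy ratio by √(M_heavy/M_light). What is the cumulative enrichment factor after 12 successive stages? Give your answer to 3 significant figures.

The single-stage factor is √(M_heavy/M_light), so 12 stages give [√(30.00/28.01)]^12 = (30.00/28.01)^(12/2).
= 1.07105^6 = 1.51.

1.51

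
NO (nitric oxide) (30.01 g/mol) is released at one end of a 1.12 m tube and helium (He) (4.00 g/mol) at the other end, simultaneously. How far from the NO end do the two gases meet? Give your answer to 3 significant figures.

Graham's law gives d_NO/d_He = rate_NO/rate_He = √(M_He/M_NO) = √(4.00/30.01) = 0.3651.
With d_NO + d_He = 1.12 m, d_He = 1.12/(1 + 0.3651) = 0.8205 m.
d_NO = 1.12 − 0.8205 = 0.300 m.

0.300 m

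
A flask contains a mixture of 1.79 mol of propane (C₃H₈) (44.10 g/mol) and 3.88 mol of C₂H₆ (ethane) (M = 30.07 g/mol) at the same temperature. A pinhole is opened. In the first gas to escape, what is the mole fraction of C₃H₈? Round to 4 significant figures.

0.2759

Each component's effusion rate ∝ (its partial pressure)·(1/√M) ∝ n_i/√M_i.
Mole fraction of C₃H₈ in the effusate = (n_C₃H₈/√M_C₃H₈) / (n_C₃H₈/√M_C₃H₈ + n_C₂H₆/√M_C₂H₆)
= (1.79/√44.10) / (1.79/√44.10 + 3.88/√30.07) = 0.2695/(0.2695 + 0.7076) = 0.2759.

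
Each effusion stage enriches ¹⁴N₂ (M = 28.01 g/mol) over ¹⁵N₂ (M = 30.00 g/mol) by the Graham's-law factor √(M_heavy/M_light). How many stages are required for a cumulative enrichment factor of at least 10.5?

69

Single-stage factor α = √(30.00/28.01), so ln α = ½ ln(1.07105) = 0.03432.
Need α^N ≥ 10.5 ⇒ N ≥ ln(10.5) / ln α = 2.351 / 0.03432 = 68.52.
Rounding up, N = 69 stages.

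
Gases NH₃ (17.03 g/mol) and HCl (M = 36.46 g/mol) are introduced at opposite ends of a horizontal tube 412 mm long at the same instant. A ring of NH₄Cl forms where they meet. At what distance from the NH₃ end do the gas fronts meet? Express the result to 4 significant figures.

The fronts meet when d_NH₃ + d_HCl = L with d_NH₃/d_HCl = √(M_HCl/M_NH₃) (Graham's law). Here √(M_HCl/M_NH₃) = √(36.46/17.03) = 1.463.
With d_NH₃ + d_HCl = 412 mm, d_HCl = 412/(1 + 1.463) = 167.3 mm.
d_NH₃ = 412 − 167.3 = 244.7 mm.

244.7 mm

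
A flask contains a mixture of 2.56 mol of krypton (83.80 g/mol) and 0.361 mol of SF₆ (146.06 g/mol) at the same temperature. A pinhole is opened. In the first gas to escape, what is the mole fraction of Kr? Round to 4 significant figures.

Effusion rate of each component ∝ n_i/√M_i (partial pressure × 1/√M).
Mole fraction of Kr in the effusate = (n_Kr/√M_Kr) / (n_Kr/√M_Kr + n_SF₆/√M_SF₆)
= (2.56/√83.80) / (2.56/√83.80 + 0.361/√146.06) = 0.2797/(0.2797 + 0.02987) = 0.9035.

0.9035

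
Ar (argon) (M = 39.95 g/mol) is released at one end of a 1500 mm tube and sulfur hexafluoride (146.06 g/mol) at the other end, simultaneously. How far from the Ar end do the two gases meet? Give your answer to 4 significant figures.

Distances travelled in equal time are proportional to diffusion rates, so d_Ar/d_SF₆ = √(M_SF₆/M_Ar) = √(146.06/39.95) = 1.912.
With d_Ar + d_SF₆ = 1500 mm, d_SF₆ = 1500/(1 + 1.912) = 515.1 mm.
d_Ar = 1500 − 515.1 = 984.9 mm.

984.9 mm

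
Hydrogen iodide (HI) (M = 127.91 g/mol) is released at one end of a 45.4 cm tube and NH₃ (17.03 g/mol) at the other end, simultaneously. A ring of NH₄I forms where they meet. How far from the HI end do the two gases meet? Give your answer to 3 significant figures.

12.1 cm

The fronts meet when d_HI + d_NH₃ = L with d_HI/d_NH₃ = √(M_NH₃/M_HI) (Graham's law). Here √(M_NH₃/M_HI) = √(17.03/127.91) = 0.3649.
With d_HI + d_NH₃ = 45.4 cm, d_NH₃ = 45.4/(1 + 0.3649) = 33.26 cm.
d_HI = 45.4 − 33.26 = 12.1 cm.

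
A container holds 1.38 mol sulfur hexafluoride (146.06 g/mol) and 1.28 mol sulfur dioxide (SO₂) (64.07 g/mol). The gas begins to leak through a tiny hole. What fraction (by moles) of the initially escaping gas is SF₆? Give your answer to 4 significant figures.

0.4166

The effusion rate of species i is ∝ p_i/√M_i ∝ n_i/√M_i.
x_SF₆(eff) = (n_SF₆/√M_SF₆) / (n_SF₆/√M_SF₆ + n_SO₂/√M_SO₂)
= (1.38/√146.06) / (1.38/√146.06 + 1.28/√64.07) = 0.1142/(0.1142 + 0.1599) = 0.4166.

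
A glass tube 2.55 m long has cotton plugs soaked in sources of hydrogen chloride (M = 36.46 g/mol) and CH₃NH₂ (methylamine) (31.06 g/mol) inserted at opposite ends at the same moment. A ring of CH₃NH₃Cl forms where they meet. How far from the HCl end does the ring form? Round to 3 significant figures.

1.22 m

Graham's law gives d_HCl/d_CH₃NH₂ = rate_HCl/rate_CH₃NH₂ = √(M_CH₃NH₂/M_HCl) = √(31.06/36.46) = 0.9230.
With d_HCl + d_CH₃NH₂ = 2.55 m, d_CH₃NH₂ = 2.55/(1 + 0.9230) = 1.326 m.
d_HCl = 2.55 − 1.326 = 1.22 m.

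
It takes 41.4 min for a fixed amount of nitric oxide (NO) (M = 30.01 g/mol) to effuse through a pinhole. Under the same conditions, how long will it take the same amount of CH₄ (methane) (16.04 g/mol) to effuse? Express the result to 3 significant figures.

30.3 min

From Graham's law, t_CH₄/t_NO = √(M_CH₄/M_NO) = √(16.04/30.01) = √0.5345 = 0.7311.
So the time for CH₄ is 41.4 × 0.7311 = 30.3 min.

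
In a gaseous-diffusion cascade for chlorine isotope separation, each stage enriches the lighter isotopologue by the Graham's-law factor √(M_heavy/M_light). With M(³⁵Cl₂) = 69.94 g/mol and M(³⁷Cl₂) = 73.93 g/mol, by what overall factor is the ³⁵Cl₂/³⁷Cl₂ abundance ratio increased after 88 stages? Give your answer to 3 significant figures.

11.5

Overall factor = α^88 with α = √(73.93/69.94), i.e. (73.93/69.94)^(88/2).
= 1.05705^44 = 11.5.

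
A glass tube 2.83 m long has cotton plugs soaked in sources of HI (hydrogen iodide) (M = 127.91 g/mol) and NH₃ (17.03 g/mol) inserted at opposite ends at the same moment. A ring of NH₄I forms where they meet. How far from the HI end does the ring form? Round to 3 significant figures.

0.757 m

In equal time, each gas travels a distance ∝ its rate ∝ 1/√M, so d_HI/d_NH₃ = √(M_NH₃/M_HI) = √(17.03/127.91) = 0.3649.
With d_HI + d_NH₃ = 2.83 m, d_NH₃ = 2.83/(1 + 0.3649) = 2.073 m.
d_HI = 2.83 − 2.073 = 0.757 m.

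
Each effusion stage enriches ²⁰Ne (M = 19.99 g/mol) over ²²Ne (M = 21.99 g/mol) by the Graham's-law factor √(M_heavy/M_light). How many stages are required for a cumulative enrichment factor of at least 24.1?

67

Single-stage factor α = √(21.99/19.99), so ln α = ½ ln(1.10005) = 0.04768.
Need α^N ≥ 24.1 ⇒ N ≥ ln(24.1) / ln α = 3.182 / 0.04768 = 66.74.
Rounding up, N = 67 stages.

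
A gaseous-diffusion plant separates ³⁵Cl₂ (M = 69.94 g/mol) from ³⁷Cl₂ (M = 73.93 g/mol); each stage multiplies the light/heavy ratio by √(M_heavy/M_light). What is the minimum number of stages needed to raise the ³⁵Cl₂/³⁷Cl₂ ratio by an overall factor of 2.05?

Single-stage factor α = √(73.93/69.94), so ln α = ½ ln(1.05705) = 0.02774.
Need α^N ≥ 2.05 ⇒ N ≥ ln(2.05) / ln α = 0.7178 / 0.02774 = 25.88.
So at least 26 stages are needed.

26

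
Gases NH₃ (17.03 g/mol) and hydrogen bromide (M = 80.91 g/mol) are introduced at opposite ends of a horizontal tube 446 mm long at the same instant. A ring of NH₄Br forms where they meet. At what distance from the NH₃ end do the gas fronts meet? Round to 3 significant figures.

The fronts meet when d_NH₃ + d_HBr = L with d_NH₃/d_HBr = √(M_HBr/M_NH₃) (Graham's law). Here √(M_HBr/M_NH₃) = √(80.91/17.03) = 2.180.
With d_NH₃ + d_HBr = 446 mm, d_HBr = 446/(1 + 2.180) = 140.3 mm.
d_NH₃ = 446 − 140.3 = 306 mm.

306 mm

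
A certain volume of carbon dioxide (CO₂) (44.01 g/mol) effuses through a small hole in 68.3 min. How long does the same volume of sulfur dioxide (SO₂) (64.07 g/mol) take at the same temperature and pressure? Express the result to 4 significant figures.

By Graham's law, t_SO₂/t_CO₂ = √(M_SO₂/M_CO₂) = √(64.07/44.01) = √1.456 = 1.207.
So the time for SO₂ is 68.3 × 1.207 = 82.41 min.

82.41 min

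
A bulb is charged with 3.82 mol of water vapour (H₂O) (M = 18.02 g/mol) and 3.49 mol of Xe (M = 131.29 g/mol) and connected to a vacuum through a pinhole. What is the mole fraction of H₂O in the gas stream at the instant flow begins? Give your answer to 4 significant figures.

0.7471

Rate_i ∝ x_i/√M_i (Graham's law weighted by mole fraction), so the effusate composition follows n_i/√M_i.
Mole fraction of H₂O in the effusate = (n_H₂O/√M_H₂O) / (n_H₂O/√M_H₂O + n_Xe/√M_Xe)
= (3.82/√18.02) / (3.82/√18.02 + 3.49/√131.29) = 0.8999/(0.8999 + 0.3046) = 0.7471.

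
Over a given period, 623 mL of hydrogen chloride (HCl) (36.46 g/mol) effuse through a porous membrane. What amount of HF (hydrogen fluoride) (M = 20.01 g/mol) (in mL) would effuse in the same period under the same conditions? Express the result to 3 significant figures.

841 mL

By Graham's law, rate_HF/rate_HCl = √(M_HCl/M_HF) = √(36.46/20.01) = √1.822 = 1.350.
So the volume for HF is 623 × 1.350 = 841 mL.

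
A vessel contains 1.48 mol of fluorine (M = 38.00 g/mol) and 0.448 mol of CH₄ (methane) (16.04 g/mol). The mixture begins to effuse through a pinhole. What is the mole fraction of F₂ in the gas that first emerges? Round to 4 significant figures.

The effusion rate of species i is ∝ p_i/√M_i ∝ n_i/√M_i.
x_F₂(eff) = (n_F₂/√M_F₂) / (n_F₂/√M_F₂ + n_CH₄/√M_CH₄)
= (1.48/√38.00) / (1.48/√38.00 + 0.448/√16.04) = 0.2401/(0.2401 + 0.1119) = 0.6822.

0.6822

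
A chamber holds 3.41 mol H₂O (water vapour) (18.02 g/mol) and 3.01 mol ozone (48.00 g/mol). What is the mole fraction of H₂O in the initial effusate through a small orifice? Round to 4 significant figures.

The effusion rate of species i is ∝ p_i/√M_i ∝ n_i/√M_i.
So x_H₂O in the escaping gas = (n_H₂O/√M_H₂O) / Σ(n_i/√M_i)
= (3.41/√18.02) / (3.41/√18.02 + 3.01/√48.00) = 0.8033/(0.8033 + 0.4345) = 0.6490.

0.6490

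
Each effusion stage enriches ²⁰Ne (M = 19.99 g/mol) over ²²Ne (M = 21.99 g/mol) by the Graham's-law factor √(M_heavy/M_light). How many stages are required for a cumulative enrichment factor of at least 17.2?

60

With α = √(21.99/19.99) per stage, ln α = ½ ln(1.10005) = 0.04768.
Need α^N ≥ 17.2 ⇒ N ≥ ln(17.2) / ln α = 2.845 / 0.04768 = 59.67.
Rounding up, N = 60 stages.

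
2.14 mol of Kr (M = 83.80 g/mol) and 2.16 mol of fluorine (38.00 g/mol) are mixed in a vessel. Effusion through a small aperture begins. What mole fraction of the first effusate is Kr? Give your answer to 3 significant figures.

0.400

The effusion rate of species i is ∝ p_i/√M_i ∝ n_i/√M_i.
Mole fraction of Kr in the effusate = (n_Kr/√M_Kr) / (n_Kr/√M_Kr + n_F₂/√M_F₂)
= (2.14/√83.80) / (2.14/√83.80 + 2.16/√38.00) = 0.2338/(0.2338 + 0.3504) = 0.400.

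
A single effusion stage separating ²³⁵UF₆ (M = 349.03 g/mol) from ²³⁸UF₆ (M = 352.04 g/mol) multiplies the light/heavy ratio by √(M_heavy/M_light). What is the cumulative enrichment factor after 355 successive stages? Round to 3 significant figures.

The single-stage factor is √(M_heavy/M_light), so 355 stages give [√(352.04/349.03)]^355 = (352.04/349.03)^(355/2).
= 1.00862^(355/2) = 4.59.

4.59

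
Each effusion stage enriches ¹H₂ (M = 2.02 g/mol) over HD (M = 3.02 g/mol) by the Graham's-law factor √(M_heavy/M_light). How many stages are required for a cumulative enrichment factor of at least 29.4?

Per stage α = (3.02/2.02)^(1/2) = 1.49505^0.5, giving ln α = 0.2011.
Need α^N ≥ 29.4 ⇒ N ≥ ln(29.4) / ln α = 3.381 / 0.2011 = 16.81.
So at least 17 stages are needed.

17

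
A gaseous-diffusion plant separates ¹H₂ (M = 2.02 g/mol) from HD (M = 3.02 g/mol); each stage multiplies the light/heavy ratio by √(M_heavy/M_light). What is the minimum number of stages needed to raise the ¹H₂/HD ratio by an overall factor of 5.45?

Single-stage factor α = √(3.02/2.02), so ln α = ½ ln(1.49505) = 0.2011.
Need α^N ≥ 5.45 ⇒ N ≥ ln(5.45) / ln α = 1.696 / 0.2011 = 8.43.
Minimum whole number of stages: N = 9.

9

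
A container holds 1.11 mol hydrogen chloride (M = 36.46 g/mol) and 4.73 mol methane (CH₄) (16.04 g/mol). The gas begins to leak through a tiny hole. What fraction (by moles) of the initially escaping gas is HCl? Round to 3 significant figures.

Rate_i ∝ x_i/√M_i (Graham's law weighted by mole fraction), so the effusate composition follows n_i/√M_i.
Mole fraction of HCl in the effusate = (n_HCl/√M_HCl) / (n_HCl/√M_HCl + n_CH₄/√M_CH₄)
= (1.11/√36.46) / (1.11/√36.46 + 4.73/√16.04) = 0.1838/(0.1838 + 1.181) = 0.135.

0.135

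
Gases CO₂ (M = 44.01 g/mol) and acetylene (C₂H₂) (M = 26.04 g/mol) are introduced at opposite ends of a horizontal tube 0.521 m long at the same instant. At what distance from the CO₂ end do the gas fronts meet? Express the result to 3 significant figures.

0.227 m

Distances travelled in equal time are proportional to diffusion rates, so d_CO₂/d_C₂H₂ = √(M_C₂H₂/M_CO₂) = √(26.04/44.01) = 0.7692.
With d_CO₂ + d_C₂H₂ = 0.521 m, d_C₂H₂ = 0.521/(1 + 0.7692) = 0.2945 m.
d_CO₂ = 0.521 − 0.2945 = 0.227 m.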